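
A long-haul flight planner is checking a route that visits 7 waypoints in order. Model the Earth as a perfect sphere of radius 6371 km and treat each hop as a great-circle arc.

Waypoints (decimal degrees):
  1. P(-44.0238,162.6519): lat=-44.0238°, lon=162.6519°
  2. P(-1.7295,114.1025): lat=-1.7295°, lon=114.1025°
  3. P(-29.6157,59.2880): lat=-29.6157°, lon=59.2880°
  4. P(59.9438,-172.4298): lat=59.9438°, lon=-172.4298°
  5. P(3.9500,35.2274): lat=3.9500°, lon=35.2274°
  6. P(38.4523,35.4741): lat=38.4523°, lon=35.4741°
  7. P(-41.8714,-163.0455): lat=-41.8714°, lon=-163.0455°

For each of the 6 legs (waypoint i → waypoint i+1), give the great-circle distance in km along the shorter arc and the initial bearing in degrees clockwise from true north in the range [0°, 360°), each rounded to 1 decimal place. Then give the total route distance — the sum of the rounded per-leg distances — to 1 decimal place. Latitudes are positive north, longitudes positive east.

Leg 1: φ1=-0.7683603, φ2=-0.0301855, Δφ=0.7381748, Δλ=-0.8473469 rad; a=sin²(Δφ/2)+cosφ1·cosφ2·sin²(Δλ/2)=0.2516245925; c=2·atan2(√a, √(1-a))=1.050945341; dist=6371·c=6695.573 ≈ 6695.6 km; running total=6695.6 km
Leg 1 bearing: y=sinΔλ·cosφ2=-0.74918530, x=cosφ1·sinφ2-sinφ1·cosφ2·cosΔλ=0.43813241; θ=atan2(y, x)=-59.6804° <0 so +360° → 300.3196° ≈ 300.3°
Leg 2: φ1=-0.0301855, φ2=-0.5168915, Δφ=-0.4867060, Δλ=-0.9566935 rad; a=sin²(Δφ/2)+cosφ1·cosφ2·sin²(Δλ/2)=0.2421831353; c=2·atan2(√a, √(1-a))=1.029049203; dist=6371·c=6556.072 ≈ 6556.1 km; running total=13251.7 km
Leg 2 bearing: y=sinΔλ·cosφ2=-0.71051952, x=cosφ1·sinφ2-sinφ1·cosφ2·cosΔλ=-0.47883595; θ=atan2(y, x)=-123.9770° <0 so +360° → 236.0230° ≈ 236.0°
Leg 3: φ1=-0.5168915, φ2=1.0462167, Δφ=1.5631082, Δλ=-4.0442385 rad; a=sin²(Δφ/2)+cosφ1·cosφ2·sin²(Δλ/2)=0.8487433817; c=2·atan2(√a, √(1-a))=2.342680630; dist=6371·c=14925.218 ≈ 14925.2 km; running total=28176.9 km
Leg 3 bearing: y=sinΔλ·cosφ2=0.39315105, x=cosφ1·sinφ2-sinφ1·cosφ2·cosΔλ=0.59911974; θ=atan2(y, x)=33.2735° ≈ 33.3°
Leg 4: φ1=1.0462167, φ2=0.0689405, Δφ=-0.9772762, Δλ=3.6243019 rad; a=sin²(Δφ/2)+cosφ1·cosφ2·sin²(Δλ/2)=0.6914727796; c=2·atan2(√a, √(1-a))=1.963779149; dist=6371·c=12511.237 ≈ 12511.2 km; running total=40688.1 km
Leg 4 bearing: y=sinΔλ·cosφ2=-0.46307789, x=cosφ1·sinφ2-sinφ1·cosφ2·cosΔλ=0.79931944; θ=atan2(y, x)=-30.0854° <0 so +360° → 329.9146° ≈ 329.9°
Leg 5: φ1=0.0689405, φ2=0.6711192, Δφ=0.6021787, Δλ=0.0043057 rad; a=sin²(Δφ/2)+cosφ1·cosφ2·sin²(Δλ/2)=0.0879518955; c=2·atan2(√a, √(1-a))=0.602191520; dist=6371·c=3836.562 ≈ 3836.6 km; running total=44524.7 km
Leg 5 bearing: y=sinΔλ·cosφ2=0.00337192, x=cosφ1·sinφ2-sinφ1·cosφ2·cosΔλ=0.56643982; θ=atan2(y, x)=0.3411° ≈ 0.3°
Leg 6: φ1=0.6711192, φ2=-0.7307938, Δφ=-1.4019130, Δλ=-3.4648206 rad; a=sin²(Δφ/2)+cosφ1·cosφ2·sin²(Δλ/2)=0.9840107845; c=2·atan2(√a, √(1-a))=2.888016881; dist=6371·c=18399.556 ≈ 18399.6 km; running total=62924.3 km
Leg 6 bearing: y=sinΔλ·cosφ2=0.23652082, x=cosφ1·sinφ2-sinφ1·cosφ2·cosΔλ=-0.08361904; θ=atan2(y, x)=109.4704° ≈ 109.5°

Leg 1: dist=6695.6 km, bearing=300.3°
Leg 2: dist=6556.1 km, bearing=236.0°
Leg 3: dist=14925.2 km, bearing=33.3°
Leg 4: dist=12511.2 km, bearing=329.9°
Leg 5: dist=3836.6 km, bearing=0.3°
Leg 6: dist=18399.6 km, bearing=109.5°
Total: 62924.3 km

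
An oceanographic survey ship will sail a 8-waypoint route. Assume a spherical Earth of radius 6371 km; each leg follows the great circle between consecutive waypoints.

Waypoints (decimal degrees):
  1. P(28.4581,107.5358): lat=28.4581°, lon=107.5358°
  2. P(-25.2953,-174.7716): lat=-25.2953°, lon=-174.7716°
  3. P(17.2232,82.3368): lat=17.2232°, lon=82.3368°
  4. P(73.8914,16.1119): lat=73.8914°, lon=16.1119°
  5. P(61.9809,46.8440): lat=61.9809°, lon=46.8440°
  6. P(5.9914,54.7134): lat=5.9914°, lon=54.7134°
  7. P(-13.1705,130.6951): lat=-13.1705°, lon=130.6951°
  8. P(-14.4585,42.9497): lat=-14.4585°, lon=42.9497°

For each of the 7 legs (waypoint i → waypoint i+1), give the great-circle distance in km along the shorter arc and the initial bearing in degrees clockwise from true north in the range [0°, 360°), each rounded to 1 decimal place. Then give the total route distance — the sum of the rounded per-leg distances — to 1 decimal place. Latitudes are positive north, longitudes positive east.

Leg 1: dist=10225.3 km, bearing=117.9°
Leg 2: dist=12077.3 km, bearing=280.7°
Leg 3: dist=7446.0 km, bearing=344.0°
Leg 4: dist=1804.3 km, bearing=120.8°
Leg 5: dist=6259.5 km, bearing=170.6°
Leg 6: dist=8654.5 km, bearing=104.9°
Leg 7: dist=9407.9 km, bearing=256.4°
Total: 55874.8 km

Leg 1: φ1=0.4966875, φ2=-0.4414863, Δφ=-0.9381738, Δλ=-4.9271936 rad; a=sin²(Δφ/2)+cosφ1·cosφ2·sin²(Δλ/2)=0.5170879433; c=2·atan2(√a, √(1-a))=1.604978870; dist=6371·c=10225.320 ≈ 10225.3 km; running total=10225.3 km
Leg 1 bearing: y=sinΔλ·cosφ2=0.88333922, x=cosφ1·sinφ2-sinφ1·cosφ2·cosΔλ=-0.46748672; θ=atan2(y, x)=117.8890° ≈ 117.9°
Leg 2: φ1=-0.4414863, φ2=0.3006015, Δφ=0.7420878, Δλ=4.4873881 rad; a=sin²(Δφ/2)+cosφ1·cosφ2·sin²(Δλ/2)=0.6595932239; c=2·atan2(√a, √(1-a))=1.895667233; dist=6371·c=12077.296 ≈ 12077.3 km; running total=22302.6 km
Leg 2 bearing: y=sinΔλ·cosφ2=-0.93108274, x=cosφ1·sinφ2-sinφ1·cosφ2·cosΔλ=0.17664922; θ=atan2(y, x)=-79.2573° <0 so +360° → 280.7427° ≈ 280.7°
Leg 3: φ1=0.3006015, φ2=1.2896482, Δφ=0.9890467, Δλ=-1.1558426 rad; a=sin²(Δφ/2)+cosφ1·cosφ2·sin²(Δλ/2)=0.3043447636; c=2·atan2(√a, √(1-a))=1.168741138; dist=6371·c=7446.0498 ≈ 7446.0 km; running total=29748.6 km
Leg 3 bearing: y=sinΔλ·cosφ2=-0.25391230, x=cosφ1·sinφ2-sinφ1·cosφ2·cosΔλ=0.88453641; θ=atan2(y, x)=-16.0165° <0 so +360° → 343.9835° ≈ 344.0°
Leg 4: φ1=1.2896482, φ2=1.0817708, Δφ=-0.2078774, Δλ=0.5363763 rad; a=sin²(Δφ/2)+cosφ1·cosφ2·sin²(Δλ/2)=0.0199165365; c=2·atan2(√a, √(1-a))=0.283197331; dist=6371·c=1804.250 ≈ 1804.3 km; running total=31552.9 km
Leg 4 bearing: y=sinΔλ·cosφ2=0.24006190, x=cosφ1·sinφ2-sinφ1·cosφ2·cosΔλ=-0.14300264; θ=atan2(y, x)=120.7819° ≈ 120.8°
Leg 5: φ1=1.0817708, φ2=0.1045697, Δφ=-0.9772011, Δλ=0.1373469 rad; a=sin²(Δφ/2)+cosφ1·cosφ2·sin²(Δλ/2)=0.2225274625; c=2·atan2(√a, √(1-a))=0.982499387; dist=6371·c=6259.504 ≈ 6259.5 km; running total=37812.4 km
Leg 5 bearing: y=sinΔλ·cosφ2=0.13616763, x=cosφ1·sinφ2-sinφ1·cosφ2·cosΔλ=-0.82066701; θ=atan2(y, x)=170.5791° ≈ 170.6°
Leg 6: φ1=0.1045697, φ2=-0.2298686, Δφ=-0.3344382, Δλ=1.3261308 rad; a=sin²(Δφ/2)+cosφ1·cosφ2·sin²(Δλ/2)=0.3946054560; c=2·atan2(√a, √(1-a))=1.358414212; dist=6371·c=8654.457 ≈ 8654.5 km; running total=46466.9 km
Leg 6 bearing: y=sinΔλ·cosφ2=0.94469812, x=cosφ1·sinφ2-sinφ1·cosφ2·cosΔλ=-0.25122386; θ=atan2(y, x)=104.8920° ≈ 104.9°
Leg 7: φ1=-0.2298686, φ2=-0.2523484, Δφ=-0.0224798, Δλ=-1.5314461 rad; a=sin²(Δφ/2)+cosφ1·cosφ2·sin²(Δλ/2)=0.4530093696; c=2·atan2(√a, √(1-a))=1.476676165; dist=6371·c=9407.904 ≈ 9407.9 km; running total=55874.8 km
Leg 7 bearing: y=sinΔλ·cosφ2=-0.96757914, x=cosφ1·sinφ2-sinφ1·cosφ2·cosΔλ=-0.23443151; θ=atan2(y, x)=-103.6195° <0 so +360° → 256.3805° ≈ 256.4°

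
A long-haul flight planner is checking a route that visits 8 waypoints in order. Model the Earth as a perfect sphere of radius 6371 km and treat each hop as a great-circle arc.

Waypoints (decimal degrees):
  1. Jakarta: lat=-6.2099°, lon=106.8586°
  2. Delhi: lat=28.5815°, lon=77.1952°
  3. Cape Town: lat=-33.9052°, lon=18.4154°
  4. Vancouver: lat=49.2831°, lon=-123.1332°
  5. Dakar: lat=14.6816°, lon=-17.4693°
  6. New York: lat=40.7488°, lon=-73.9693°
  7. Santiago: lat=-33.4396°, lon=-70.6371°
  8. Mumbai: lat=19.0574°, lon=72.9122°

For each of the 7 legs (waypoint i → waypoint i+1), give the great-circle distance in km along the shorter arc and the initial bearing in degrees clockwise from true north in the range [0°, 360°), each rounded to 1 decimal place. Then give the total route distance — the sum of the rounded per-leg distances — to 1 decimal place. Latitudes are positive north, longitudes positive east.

Leg 1: φ1=-0.1083832, φ2=0.4988413, Δφ=0.6072245, Δλ=-0.5177240 rad; a=sin²(Δφ/2)+cosφ1·cosφ2·sin²(Δλ/2)=0.1465858463; c=2·atan2(√a, √(1-a))=0.785791907; dist=6371·c=5006.280 ≈ 5006.3 km; running total=5006.3 km
Leg 1 bearing: y=sinΔλ·cosφ2=-0.43459349, x=cosφ1·sinφ2-sinφ1·cosφ2·cosΔλ=0.55814178; θ=atan2(y, x)=-37.9059° <0 so +360° → 322.0941° ≈ 322.1°
Leg 2: φ1=0.4988413, φ2=-0.5917574, Δφ=-1.0905987, Δλ=-1.0259010 rad; a=sin²(Δφ/2)+cosφ1·cosφ2·sin²(Δλ/2)=0.4445487546; c=2·atan2(√a, √(1-a))=1.459665230; dist=6371·c=9299.527 ≈ 9299.5 km; running total=14305.8 km
Leg 2 bearing: y=sinΔλ·cosφ2=-0.70976792, x=cosφ1·sinφ2-sinφ1·cosφ2·cosΔλ=-0.69565087; θ=atan2(y, x)=-134.4245° <0 so +360° → 225.5755° ≈ 225.6°
Leg 3: φ1=-0.5917574, φ2=0.8601524, Δφ=1.4519097, Δλ=-2.4704891 rad; a=sin²(Δφ/2)+cosφ1·cosφ2·sin²(Δλ/2)=0.9233935285; c=2·atan2(√a, √(1-a))=2.580712123; dist=6371·c=16441.717 ≈ 16441.7 km; running total=30747.5 km
Leg 3 bearing: y=sinΔλ·cosφ2=-0.40564681, x=cosφ1·sinφ2-sinφ1·cosφ2·cosΔλ=0.34409642; θ=atan2(y, x)=-49.6932° <0 so +360° → 310.3068° ≈ 310.3°
Leg 4: φ1=0.8601524, φ2=0.2562423, Δφ=-0.6039101, Δλ=1.8441830 rad; a=sin²(Δφ/2)+cosφ1·cosφ2·sin²(Δλ/2)=0.4891370084; c=2·atan2(√a, √(1-a))=1.549068634; dist=6371·c=9869.116 ≈ 9869.1 km; running total=40616.6 km
Leg 4 bearing: y=sinΔλ·cosφ2=0.93142383, x=cosφ1·sinφ2-sinφ1·cosφ2·cosΔλ=0.36328726; θ=atan2(y, x)=68.6925° ≈ 68.7°
Leg 5: φ1=0.2562423, φ2=0.7112007, Δφ=0.4549585, Δλ=-0.9861110 rad; a=sin²(Δφ/2)+cosφ1·cosφ2·sin²(Δλ/2)=0.2150403051; c=2·atan2(√a, √(1-a))=0.964388576; dist=6371·c=6144.120 ≈ 6144.1 km; running total=46760.7 km
Leg 5 bearing: y=sinΔλ·cosφ2=-0.63173410, x=cosφ1·sinφ2-sinφ1·cosφ2·cosΔλ=0.52545591; θ=atan2(y, x)=-50.2474° <0 so +360° → 309.7526° ≈ 309.8°
Leg 6: φ1=0.7112007, φ2=-0.5836311, Δφ=-1.2948318, Δλ=0.0581579 rad; a=sin²(Δφ/2)+cosφ1·cosφ2·sin²(Δλ/2)=0.3642968810; c=2·atan2(√a, √(1-a))=1.295942516; dist=6371·c=8256.4498 ≈ 8256.4 km; running total=55017.1 km
Leg 6 bearing: y=sinΔλ·cosφ2=0.04850347, x=cosφ1·sinφ2-sinφ1·cosφ2·cosΔλ=-0.96124194; θ=atan2(y, x)=177.1114° ≈ 177.1°
Leg 7: φ1=-0.5836311, φ2=0.3326144, Δφ=0.9162455, Δλ=2.5054079 rad; a=sin²(Δφ/2)+cosφ1·cosφ2·sin²(Δλ/2)=0.9071797586; c=2·atan2(√a, √(1-a))=2.522421072; dist=6371·c=16070.345 ≈ 16070.3 km; running total=71087.4 km
Leg 7 bearing: y=sinΔλ·cosφ2=0.56156773, x=cosφ1·sinφ2-sinφ1·cosφ2·cosΔλ=-0.14649322; θ=atan2(y, x)=104.6206° ≈ 104.6°

Leg 1: dist=5006.3 km, bearing=322.1°
Leg 2: dist=9299.5 km, bearing=225.6°
Leg 3: dist=16441.7 km, bearing=310.3°
Leg 4: dist=9869.1 km, bearing=68.7°
Leg 5: dist=6144.1 km, bearing=309.8°
Leg 6: dist=8256.4 km, bearing=177.1°
Leg 7: dist=16070.3 km, bearing=104.6°
Total: 71087.4 km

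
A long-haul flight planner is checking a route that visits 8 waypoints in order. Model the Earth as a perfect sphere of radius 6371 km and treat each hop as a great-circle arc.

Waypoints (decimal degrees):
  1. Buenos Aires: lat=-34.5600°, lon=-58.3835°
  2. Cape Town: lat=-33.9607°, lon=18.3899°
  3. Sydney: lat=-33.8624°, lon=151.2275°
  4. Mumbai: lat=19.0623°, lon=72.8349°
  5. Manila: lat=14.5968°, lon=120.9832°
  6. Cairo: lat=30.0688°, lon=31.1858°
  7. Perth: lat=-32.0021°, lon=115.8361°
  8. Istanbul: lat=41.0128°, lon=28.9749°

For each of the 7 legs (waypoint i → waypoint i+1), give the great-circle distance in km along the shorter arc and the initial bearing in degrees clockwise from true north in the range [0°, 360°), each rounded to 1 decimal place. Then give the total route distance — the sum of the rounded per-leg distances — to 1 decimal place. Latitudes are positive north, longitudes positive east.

Leg 1: dist=6867.3 km, bearing=113.6°
Leg 2: dist=11012.1 km, bearing=141.9°
Leg 3: dist=10160.9 km, bearing=292.2°
Leg 4: dist=5133.4 km, bearing=87.8°
Leg 5: dist=9181.9 km, bearing=299.2°
Leg 6: dist=11271.6 km, bearing=120.5°
Leg 7: dist=12033.9 km, bearing=307.5°
Total: 65661.1 km

Leg 1: φ1=-0.6031858, φ2=-0.5927260, Δφ=0.0104598, Δλ=1.3399486 rad; a=sin²(Δφ/2)+cosφ1·cosφ2·sin²(Δλ/2)=0.2634124591; c=2·atan2(√a, √(1-a))=1.077904941; dist=6371·c=6867.332 ≈ 6867.3 km; running total=6867.3 km
Leg 1 bearing: y=sinΔλ·cosφ2=0.80741871, x=cosφ1·sinφ2-sinφ1·cosφ2·cosΔλ=-0.35239236; θ=atan2(y, x)=113.5785° ≈ 113.6°
Leg 2: φ1=-0.5927260, φ2=-0.5910104, Δφ=0.0017157, Δλ=2.3184535 rad; a=sin²(Δφ/2)+cosφ1·cosφ2·sin²(Δλ/2)=0.5785098239; c=2·atan2(√a, √(1-a))=1.728468464; dist=6371·c=11012.073 ≈ 11012.1 km; running total=17879.4 km
Leg 2 bearing: y=sinΔλ·cosφ2=0.60890285, x=cosφ1·sinφ2-sinφ1·cosφ2·cosΔλ=-0.77754881; θ=atan2(y, x)=141.9353° ≈ 141.9°
Leg 3: φ1=-0.5910104, φ2=0.3326999, Δφ=0.9237103, Δλ=-1.3682090 rad; a=sin²(Δφ/2)+cosφ1·cosφ2·sin²(Δλ/2)=0.5120327128; c=2·atan2(√a, √(1-a))=1.594864076; dist=6371·c=10160.879 ≈ 10160.9 km; running total=28040.3 km
Leg 3 bearing: y=sinΔλ·cosφ2=-0.92583472, x=cosφ1·sinφ2-sinφ1·cosφ2·cosΔλ=0.37716167; θ=atan2(y, x)=-67.8353° <0 so +360° → 292.1647° ≈ 292.2°
Leg 4: φ1=0.3326999, φ2=0.2547622, Δφ=-0.0779377, Δλ=0.8403464 rad; a=sin²(Δφ/2)+cosφ1·cosφ2·sin²(Δλ/2)=0.1537145317; c=2·atan2(√a, √(1-a))=0.805749280; dist=6371·c=5133.429 ≈ 5133.4 km; running total=33173.7 km
Leg 4 bearing: y=sinΔλ·cosφ2=0.72083214, x=cosφ1·sinφ2-sinφ1·cosφ2·cosΔλ=0.02732263; θ=atan2(y, x)=87.8293° ≈ 87.8°
Leg 5: φ1=0.2547622, φ2=0.5247996, Δφ=0.2700373, Δλ=-1.5672603 rad; a=sin²(Δφ/2)+cosφ1·cosφ2·sin²(Δλ/2)=0.4353844839; c=2·atan2(√a, √(1-a))=1.441202857; dist=6371·c=9181.903 ≈ 9181.9 km; running total=42355.6 km
Leg 5 bearing: y=sinΔλ·cosφ2=-0.86541898, x=cosφ1·sinφ2-sinφ1·cosφ2·cosΔλ=0.48409641; θ=atan2(y, x)=-60.7783° <0 so +360° → 299.2217° ≈ 299.2°
Leg 6: φ1=0.5247996, φ2=-0.5585420, Δφ=-1.0833416, Δλ=1.4774264 rad; a=sin²(Δφ/2)+cosφ1·cosφ2·sin²(Δλ/2)=0.5985505066; c=2·atan2(√a, √(1-a))=1.769196370; dist=6371·c=11271.550 ≈ 11271.6 km; running total=53627.2 km
Leg 6 bearing: y=sinΔλ·cosφ2=0.84433483, x=cosφ1·sinφ2-sinφ1·cosφ2·cosΔλ=-0.49824681; θ=atan2(y, x)=120.5451° ≈ 120.5°
Leg 7: φ1=-0.5585420, φ2=0.7158084, Δφ=1.2743504, Δλ=-1.5160139 rad; a=sin²(Δφ/2)+cosφ1·cosφ2·sin²(Δλ/2)=0.6563654098; c=2·atan2(√a, √(1-a))=1.888863029; dist=6371·c=12033.946 ≈ 12033.9 km; running total=65661.1 km
Leg 7 bearing: y=sinΔλ·cosφ2=-0.75343102, x=cosφ1·sinφ2-sinφ1·cosφ2·cosΔλ=0.57839531; θ=atan2(y, x)=-52.4872° <0 so +360° → 307.5128° ≈ 307.5°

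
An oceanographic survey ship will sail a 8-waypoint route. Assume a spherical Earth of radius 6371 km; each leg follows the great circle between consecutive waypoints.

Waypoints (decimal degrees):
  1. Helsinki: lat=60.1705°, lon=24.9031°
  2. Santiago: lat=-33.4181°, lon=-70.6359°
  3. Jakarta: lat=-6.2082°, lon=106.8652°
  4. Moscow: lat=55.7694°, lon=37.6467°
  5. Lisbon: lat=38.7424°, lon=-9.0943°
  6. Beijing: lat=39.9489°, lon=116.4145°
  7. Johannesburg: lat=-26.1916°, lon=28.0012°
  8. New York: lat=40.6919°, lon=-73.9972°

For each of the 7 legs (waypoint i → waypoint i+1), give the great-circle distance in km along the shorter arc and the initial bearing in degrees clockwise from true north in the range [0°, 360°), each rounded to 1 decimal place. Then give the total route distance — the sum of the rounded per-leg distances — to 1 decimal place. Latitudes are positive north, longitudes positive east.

Leg 1: dist=13475.5 km, bearing=256.2°
Leg 2: dist=15601.0 km, bearing=176.1°
Leg 3: dist=9311.7 km, bearing=328.1°
Leg 4: dist=3903.6 km, bearing=261.0°
Leg 5: dist=9659.9 km, bearing=38.7°
Leg 6: dist=11712.0 km, bearing=248.4°
Leg 7: dist=12833.8 km, bearing=304.8°
Total: 76497.5 km

Leg 1: φ1=1.0501733, φ2=-0.5832559, Δφ=-1.6334292, Δλ=-1.6674701 rad; a=sin²(Δφ/2)+cosφ1·cosφ2·sin²(Δλ/2)=0.7589254713; c=2·atan2(√a, √(1-a))=2.115133228; dist=6371·c=13475.514 ≈ 13475.5 km; running total=13475.5 km
Leg 1 bearing: y=sinΔλ·cosφ2=-0.83077660, x=cosφ1·sinφ2-sinφ1·cosφ2·cosΔλ=-0.20406038; θ=atan2(y, x)=-103.8001° <0 so +360° → 256.1999° ≈ 256.2°
Leg 2: φ1=-0.5832559, φ2=-0.1083535, Δφ=0.4749023, Δλ=3.0979786 rad; a=sin²(Δφ/2)+cosφ1·cosφ2·sin²(Δλ/2)=0.8847157496; c=2·atan2(√a, √(1-a))=2.448746951; dist=6371·c=15600.967 ≈ 15601.0 km; running total=29076.5 km
Leg 2 bearing: y=sinΔλ·cosφ2=0.04334451, x=cosφ1·sinφ2-sinφ1·cosφ2·cosΔλ=-0.63725695; θ=atan2(y, x)=176.1089° ≈ 176.1°
Leg 3: φ1=-0.1083535, φ2=0.9733597, Δφ=1.0817132, Δλ=-1.2080907 rad; a=sin²(Δφ/2)+cosφ1·cosφ2·sin²(Δλ/2)=0.4454965501; c=2·atan2(√a, √(1-a))=1.461572385; dist=6371·c=9311.678 ≈ 9311.7 km; running total=38388.2 km
Leg 3 bearing: y=sinΔλ·cosφ2=-0.52592730, x=cosφ1·sinφ2-sinφ1·cosφ2·cosΔλ=0.84351525; θ=atan2(y, x)=-31.9433° <0 so +360° → 328.0567° ≈ 328.1°
Leg 4: φ1=0.9733597, φ2=0.6761824, Δφ=-0.2971772, Δλ=-0.8157843 rad; a=sin²(Δφ/2)+cosφ1·cosφ2·sin²(Δλ/2)=0.0909546417; c=2·atan2(√a, √(1-a))=0.612713169; dist=6371·c=3903.596 ≈ 3903.6 km; running total=42291.8 km
Leg 4 bearing: y=sinΔλ·cosφ2=-0.56802173, x=cosφ1·sinφ2-sinφ1·cosφ2·cosΔλ=-0.08988265; θ=atan2(y, x)=-98.9918° <0 so +360° → 261.0082° ≈ 261.0°
Leg 5: φ1=0.6761824, φ2=0.6972398, Δφ=0.0210574, Δλ=2.1905418 rad; a=sin²(Δφ/2)+cosφ1·cosφ2·sin²(Δλ/2)=0.4727283622; c=2·atan2(√a, √(1-a))=1.516225971; dist=6371·c=9659.876 ≈ 9659.9 km; running total=51951.7 km
Leg 5 bearing: y=sinΔλ·cosφ2=0.62404675, x=cosφ1·sinφ2-sinφ1·cosφ2·cosΔλ=0.77948103; θ=atan2(y, x)=38.6805° ≈ 38.7°
Leg 6: φ1=0.6972398, φ2=-0.4571297, Δφ=-1.1543695, Δλ=-1.5431032 rad; a=sin²(Δφ/2)+cosφ1·cosφ2·sin²(Δλ/2)=0.6321802489; c=2·atan2(√a, √(1-a))=1.838337096; dist=6371·c=11712.046 ≈ 11712.0 km; running total=63663.7 km
Leg 6 bearing: y=sinΔλ·cosφ2=-0.89697903, x=cosφ1·sinφ2-sinφ1·cosφ2·cosΔλ=-0.35431928; θ=atan2(y, x)=-111.5547° <0 so +360° → 248.4453° ≈ 248.4°
Leg 7: φ1=-0.4571297, φ2=0.7102076, Δφ=1.1673373, Δλ=-1.7802079 rad; a=sin²(Δφ/2)+cosφ1·cosφ2·sin²(Δλ/2)=0.7146056636; c=2·atan2(√a, √(1-a))=2.014415728; dist=6371·c=12833.843 ≈ 12833.8 km; running total=76497.5 km
Leg 7 bearing: y=sinΔλ·cosφ2=-0.74166185, x=cosφ1·sinφ2-sinφ1·cosφ2·cosΔλ=0.51547584; θ=atan2(y, x)=-55.1996° <0 so +360° → 304.8004° ≈ 304.8°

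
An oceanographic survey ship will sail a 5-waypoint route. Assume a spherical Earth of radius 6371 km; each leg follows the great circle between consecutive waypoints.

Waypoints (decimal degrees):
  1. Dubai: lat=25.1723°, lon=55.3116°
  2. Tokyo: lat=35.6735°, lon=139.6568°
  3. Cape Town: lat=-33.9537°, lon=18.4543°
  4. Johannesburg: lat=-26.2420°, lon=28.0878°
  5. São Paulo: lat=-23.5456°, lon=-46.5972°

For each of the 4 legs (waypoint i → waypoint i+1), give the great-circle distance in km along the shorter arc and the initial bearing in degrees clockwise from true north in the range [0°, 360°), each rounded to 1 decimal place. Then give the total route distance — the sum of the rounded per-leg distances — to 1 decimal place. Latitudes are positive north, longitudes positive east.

Leg 1: φ1=0.4393395, φ2=0.6226200, Δφ=0.1832805, Δλ=1.4721014 rad; a=sin²(Δφ/2)+cosφ1·cosφ2·sin²(Δλ/2)=0.3397559756; c=2·atan2(√a, √(1-a))=1.244551659; dist=6371·c=7929.039 ≈ 7929.0 km; running total=7929.0 km
Leg 1 bearing: y=sinΔλ·cosφ2=0.80840011, x=cosφ1·sinφ2-sinφ1·cosφ2·cosΔλ=0.49373746; θ=atan2(y, x)=58.5851° ≈ 58.6°
Leg 2: φ1=0.6226200, φ2=-0.5926039, Δφ=-1.2152239, Δλ=-2.1153827 rad; a=sin²(Δφ/2)+cosφ1·cosφ2·sin²(Δλ/2)=0.8374014182; c=2·atan2(√a, √(1-a))=2.311493836; dist=6371·c=14726.527 ≈ 14726.5 km; running total=22655.5 km
Leg 2 bearing: y=sinΔλ·cosφ2=-0.70949665, x=cosφ1·sinφ2-sinφ1·cosφ2·cosΔλ=-0.20311484; θ=atan2(y, x)=-105.9754° <0 so +360° → 254.0246° ≈ 254.0°
Leg 3: φ1=-0.5926039, φ2=-0.4580093, Δφ=0.1345946, Δλ=0.1681363 rad; a=sin²(Δφ/2)+cosφ1·cosφ2·sin²(Δλ/2)=0.0097678823; c=2·atan2(√a, √(1-a))=0.197988413; dist=6371·c=1261.384 ≈ 1261.4 km; running total=23916.9 km
Leg 3 bearing: y=sinΔλ·cosφ2=0.15009770, x=cosφ1·sinφ2-sinφ1·cosφ2·cosΔλ=0.12712421; θ=atan2(y, x)=49.7373° ≈ 49.7°
Leg 4: φ1=-0.4580093, φ2=-0.4109482, Δφ=0.0470611, Δλ=-1.3034992 rad; a=sin²(Δφ/2)+cosφ1·cosφ2·sin²(Δλ/2)=0.3030928701; c=2·atan2(√a, √(1-a))=1.166018817; dist=6371·c=7428.706 ≈ 7428.7 km; running total=31345.6 km
Leg 4 bearing: y=sinΔλ·cosφ2=-0.88418735, x=cosφ1·sinφ2-sinφ1·cosφ2·cosΔλ=-0.25124302; θ=atan2(y, x)=-105.8626° <0 so +360° → 254.1374° ≈ 254.1°

Leg 1: dist=7929.0 km, bearing=58.6°
Leg 2: dist=14726.5 km, bearing=254.0°
Leg 3: dist=1261.4 km, bearing=49.7°
Leg 4: dist=7428.7 km, bearing=254.1°
Total: 31345.6 km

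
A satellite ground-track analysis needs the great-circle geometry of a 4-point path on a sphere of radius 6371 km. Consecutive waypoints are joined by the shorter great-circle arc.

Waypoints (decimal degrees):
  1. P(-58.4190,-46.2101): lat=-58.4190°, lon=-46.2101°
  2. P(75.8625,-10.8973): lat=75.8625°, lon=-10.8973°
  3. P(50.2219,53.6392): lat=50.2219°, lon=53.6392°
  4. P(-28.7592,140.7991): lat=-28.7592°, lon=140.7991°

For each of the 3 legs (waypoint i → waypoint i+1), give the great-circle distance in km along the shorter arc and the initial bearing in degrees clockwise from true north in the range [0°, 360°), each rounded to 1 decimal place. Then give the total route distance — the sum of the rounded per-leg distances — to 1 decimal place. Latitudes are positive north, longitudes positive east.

Leg 1: φ1=-1.0196039, φ2=1.3240504, Δφ=2.3436543, Δλ=0.6163246 rad; a=sin²(Δφ/2)+cosφ1·cosφ2·sin²(Δλ/2)=0.8608596662; c=2·atan2(√a, √(1-a))=2.377079357; dist=6371·c=15144.373 ≈ 15144.4 km; running total=15144.4 km
Leg 1 bearing: y=sinΔλ·cosφ2=0.14118610, x=cosφ1·sinφ2-sinφ1·cosφ2·cosΔλ=0.67763389; θ=atan2(y, x)=11.7693° ≈ 11.8°
Leg 2: φ1=1.3240504, φ2=0.8765375, Δφ=-0.4475129, Δλ=1.1263744 rad; a=sin²(Δφ/2)+cosφ1·cosφ2·sin²(Δλ/2)=0.0937802814; c=2·atan2(√a, √(1-a))=0.622472369; dist=6371·c=3965.771 ≈ 3965.8 km; running total=19110.2 km
Leg 2 bearing: y=sinΔλ·cosφ2=0.57766386, x=cosφ1·sinφ2-sinφ1·cosφ2·cosΔλ=-0.07903562; θ=atan2(y, x)=97.7908° ≈ 97.8°
Leg 3: φ1=0.8765375, φ2=-0.5019427, Δφ=-1.3784802, Δλ=1.5212272 rad; a=sin²(Δφ/2)+cosφ1·cosφ2·sin²(Δλ/2)=0.6709849721; c=2·atan2(√a, √(1-a))=1.919808757; dist=6371·c=12231.102 ≈ 12231.1 km; running total=31341.3 km
Leg 3 bearing: y=sinΔλ·cosφ2=0.87557273, x=cosφ1·sinφ2-sinφ1·cosφ2·cosΔλ=-0.34121688; θ=atan2(y, x)=111.2912° ≈ 111.3°

Leg 1: dist=15144.4 km, bearing=11.8°
Leg 2: dist=3965.8 km, bearing=97.8°
Leg 3: dist=12231.1 km, bearing=111.3°
Total: 31341.3 km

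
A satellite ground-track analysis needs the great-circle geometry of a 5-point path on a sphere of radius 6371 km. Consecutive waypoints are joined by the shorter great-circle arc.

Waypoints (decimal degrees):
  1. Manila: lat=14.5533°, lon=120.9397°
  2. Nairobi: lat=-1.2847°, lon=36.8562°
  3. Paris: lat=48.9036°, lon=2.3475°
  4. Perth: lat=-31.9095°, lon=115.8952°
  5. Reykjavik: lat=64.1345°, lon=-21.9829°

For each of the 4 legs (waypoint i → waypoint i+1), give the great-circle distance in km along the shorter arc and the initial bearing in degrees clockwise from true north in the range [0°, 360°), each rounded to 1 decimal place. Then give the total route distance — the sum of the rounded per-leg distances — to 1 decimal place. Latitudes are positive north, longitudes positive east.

Leg 1: dist=9407.1 km, bearing=267.3°
Leg 2: dist=6488.9 km, bearing=334.1°
Leg 3: dist=14278.4 km, bearing=96.7°
Leg 4: dist=15413.5 km, bearing=333.7°
Total: 45587.9 km

Leg 1: φ1=0.2540030, φ2=-0.0224222, Δφ=-0.2764252, Δλ=-1.4675339 rad; a=sin²(Δφ/2)+cosφ1·cosφ2·sin²(Δλ/2)=0.4529436278; c=2·atan2(√a, √(1-a))=1.476544096; dist=6371·c=9407.062 ≈ 9407.1 km; running total=9407.1 km
Leg 1 bearing: y=sinΔλ·cosφ2=-0.99442314, x=cosφ1·sinφ2-sinφ1·cosφ2·cosΔλ=-0.04759622; θ=atan2(y, x)=-92.7403° <0 so +360° → 267.2597° ≈ 267.3°
Leg 2: φ1=-0.0224222, φ2=0.8535288, Δφ=0.8759511, Δλ=-0.6022904 rad; a=sin²(Δφ/2)+cosφ1·cosφ2·sin²(Δλ/2)=0.2376838280; c=2·atan2(√a, √(1-a))=1.018513132; dist=6371·c=6488.947 ≈ 6488.9 km; running total=15896.0 km
Leg 2 bearing: y=sinΔλ·cosφ2=-0.37239687, x=cosφ1·sinφ2-sinφ1·cosφ2·cosΔλ=0.76555958; θ=atan2(y, x)=-25.9400° <0 so +360° → 334.0600° ≈ 334.1°
Leg 3: φ1=0.8535288, φ2=-0.5569258, Δφ=-1.4104547, Δλ=1.9817812 rad; a=sin²(Δφ/2)+cosφ1·cosφ2·sin²(Δλ/2)=0.8106328389; c=2·atan2(√a, √(1-a))=2.241153207; dist=6371·c=14278.387 ≈ 14278.4 km; running total=30174.4 km
Leg 3 bearing: y=sinΔλ·cosφ2=0.77819561, x=cosφ1·sinφ2-sinφ1·cosφ2·cosΔλ=-0.09187251; θ=atan2(y, x)=96.7331° ≈ 96.7°
Leg 4: φ1=-0.5569258, φ2=1.1193582, Δφ=1.6762840, Δλ=-2.4064268 rad; a=sin²(Δφ/2)+cosφ1·cosφ2·sin²(Δλ/2)=0.8751552416; c=2·atan2(√a, √(1-a))=2.419327937; dist=6371·c=15413.538 ≈ 15413.5 km; running total=45587.9 km
Leg 4 bearing: y=sinΔλ·cosφ2=-0.29260405, x=cosφ1·sinφ2-sinφ1·cosφ2·cosΔλ=0.59280439; θ=atan2(y, x)=-26.2706° <0 so +360° → 333.7294° ≈ 333.7°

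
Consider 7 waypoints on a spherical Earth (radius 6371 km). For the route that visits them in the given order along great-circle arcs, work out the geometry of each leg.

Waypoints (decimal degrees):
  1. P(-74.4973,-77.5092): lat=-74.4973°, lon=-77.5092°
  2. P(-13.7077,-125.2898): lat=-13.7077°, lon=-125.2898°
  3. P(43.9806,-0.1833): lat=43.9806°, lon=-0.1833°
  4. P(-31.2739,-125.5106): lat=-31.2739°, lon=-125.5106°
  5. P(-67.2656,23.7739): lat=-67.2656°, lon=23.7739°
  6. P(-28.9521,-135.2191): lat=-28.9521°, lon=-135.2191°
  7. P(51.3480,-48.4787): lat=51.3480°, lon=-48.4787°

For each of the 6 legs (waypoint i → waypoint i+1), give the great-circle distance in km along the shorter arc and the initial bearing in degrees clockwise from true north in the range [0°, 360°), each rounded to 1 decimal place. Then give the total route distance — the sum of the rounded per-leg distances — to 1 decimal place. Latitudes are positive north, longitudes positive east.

Leg 1: dist=7366.0 km, bearing=308.2°
Leg 2: dist=13845.2 km, bearing=45.6°
Leg 3: dist=15093.1 km, bearing=267.5°
Leg 4: dist=8758.3 km, bearing=168.4°
Leg 5: dist=9171.9 km, bearing=198.4°
Leg 6: dist=12265.0 km, bearing=41.7°
Total: 66499.5 km

Leg 1: φ1=-1.3002232, φ2=-0.2392445, Δφ=1.0609787, Δλ=-0.8339288 rad; a=sin²(Δφ/2)+cosφ1·cosφ2·sin²(Δλ/2)=0.2985806801; c=2·atan2(√a, √(1-a))=1.156180170; dist=6371·c=7366.024 ≈ 7366.0 km; running total=7366.0 km
Leg 1 bearing: y=sinΔλ·cosφ2=-0.71948346, x=cosφ1·sinφ2-sinφ1·cosφ2·cosΔλ=0.56574250; θ=atan2(y, x)=-51.8214° <0 so +360° → 308.1786° ≈ 308.2°
Leg 2: φ1=-0.2392445, φ2=0.7676063, Δφ=1.0068508, Δλ=2.1835203 rad; a=sin²(Δφ/2)+cosφ1·cosφ2·sin²(Δλ/2)=0.7832969242; c=2·atan2(√a, √(1-a))=2.173162585; dist=6371·c=13845.219 ≈ 13845.2 km; running total=21211.2 km
Leg 2 bearing: y=sinΔλ·cosφ2=0.58867311, x=cosφ1·sinφ2-sinφ1·cosφ2·cosΔλ=0.57657209; θ=atan2(y, x)=45.5950° ≈ 45.6°
Leg 3: φ1=0.7676063, φ2=-0.5458325, Δφ=-1.3134388, Δλ=-2.1873740 rad; a=sin²(Δφ/2)+cosφ1·cosφ2·sin²(Δλ/2)=0.8580615192; c=2·atan2(√a, √(1-a))=2.369028106; dist=6371·c=15093.078 ≈ 15093.1 km; running total=36304.3 km
Leg 3 bearing: y=sinΔλ·cosφ2=-0.69731364, x=cosφ1·sinφ2-sinφ1·cosφ2·cosΔλ=-0.03035599; θ=atan2(y, x)=-92.4927° <0 so +360° → 267.5073° ≈ 267.5°
Leg 4: φ1=-0.5458325, φ2=-1.1740062, Δφ=-0.6281737, Δλ=2.6055060 rad; a=sin²(Δφ/2)+cosφ1·cosφ2·sin²(Δλ/2)=0.4025858003; c=2·atan2(√a, √(1-a))=1.374713833; dist=6371·c=8758.302 ≈ 8758.3 km; running total=45062.6 km
Leg 4 bearing: y=sinΔλ·cosφ2=0.19739423, x=cosφ1·sinφ2-sinφ1·cosφ2·cosΔλ=-0.96076918; θ=atan2(y, x)=168.3899° ≈ 168.4°
Leg 5: φ1=-1.1740062, φ2=-0.5053095, Δφ=0.6686967, Δλ=-2.7749513 rad; a=sin²(Δφ/2)+cosφ1·cosφ2·sin²(Δλ/2)=0.4346090771; c=2·atan2(√a, √(1-a))=1.439638769; dist=6371·c=9171.939 ≈ 9171.9 km; running total=54234.5 km
Leg 5 bearing: y=sinΔλ·cosφ2=-0.31368061, x=cosφ1·sinφ2-sinφ1·cosφ2·cosΔλ=-0.94047891; θ=atan2(y, x)=-161.5548° <0 so +360° → 198.4452° ≈ 198.4°
Leg 6: φ1=-0.5053095, φ2=0.8961917, Δφ=1.4015011, Δλ=1.5139056 rad; a=sin²(Δφ/2)+cosφ1·cosφ2·sin²(Δλ/2)=0.6734835299; c=2·atan2(√a, √(1-a))=1.925131653; dist=6371·c=12265.014 ≈ 12265.0 km; running total=66499.5 km
Leg 6 bearing: y=sinΔλ·cosφ2=0.62357814, x=cosφ1·sinφ2-sinφ1·cosφ2·cosΔλ=0.70054562; θ=atan2(y, x)=41.6733° ≈ 41.7°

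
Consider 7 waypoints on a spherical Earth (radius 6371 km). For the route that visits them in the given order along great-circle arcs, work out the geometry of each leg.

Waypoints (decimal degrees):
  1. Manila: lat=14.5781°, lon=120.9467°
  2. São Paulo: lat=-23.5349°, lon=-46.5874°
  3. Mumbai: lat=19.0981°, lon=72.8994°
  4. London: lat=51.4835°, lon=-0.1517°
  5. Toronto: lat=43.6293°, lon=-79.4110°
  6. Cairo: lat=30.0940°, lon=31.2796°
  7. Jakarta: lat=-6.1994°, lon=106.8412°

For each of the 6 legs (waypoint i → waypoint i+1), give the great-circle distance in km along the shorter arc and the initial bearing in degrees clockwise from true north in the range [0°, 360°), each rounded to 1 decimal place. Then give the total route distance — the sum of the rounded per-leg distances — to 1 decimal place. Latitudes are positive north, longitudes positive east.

Leg 1: φ1=0.2544358, φ2=-0.4107615, Δφ=-0.6651973, Δλ=-2.9240217 rad; a=sin²(Δφ/2)+cosφ1·cosφ2·sin²(Δλ/2)=0.9834437943; c=2·atan2(√a, √(1-a))=2.883535369; dist=6371·c=18371.004 ≈ 18371.0 km; running total=18371.0 km
Leg 1 bearing: y=sinΔλ·cosφ2=-0.19790277, x=cosφ1·sinφ2-sinφ1·cosφ2·cosΔλ=-0.16113002; θ=atan2(y, x)=-129.1521° <0 so +360° → 230.8479° ≈ 230.8°
Leg 2: φ1=-0.4107615, φ2=0.3333247, Δφ=0.7440862, Δλ=2.0854381 rad; a=sin²(Δφ/2)+cosφ1·cosφ2·sin²(Δλ/2)=0.7785440292; c=2·atan2(√a, √(1-a))=2.161671538; dist=6371·c=13772.009 ≈ 13772.0 km; running total=32143.0 km
Leg 2 bearing: y=sinΔλ·cosφ2=0.82255829, x=cosφ1·sinφ2-sinφ1·cosφ2·cosΔλ=0.11423988; θ=atan2(y, x)=82.0931° ≈ 82.1°
Leg 3: φ1=0.3333247, φ2=0.8985566, Δφ=0.5652319, Δλ=-1.2749822 rad; a=sin²(Δφ/2)+cosφ1·cosφ2·sin²(Δλ/2)=0.2862257341; c=2·atan2(√a, √(1-a))=1.129017118; dist=6371·c=7192.968 ≈ 7193.0 km; running total=39336.0 km
Leg 3 bearing: y=sinΔλ·cosφ2=-0.59569136, x=cosφ1·sinφ2-sinφ1·cosφ2·cosΔλ=0.67996622; θ=atan2(y, x)=-41.2203° <0 so +360° → 318.7797° ≈ 318.8°
Leg 4: φ1=0.8985566, φ2=0.7614749, Δφ=-0.1370817, Δλ=-1.3833357 rad; a=sin²(Δφ/2)+cosφ1·cosφ2·sin²(Δλ/2)=0.1880640265; c=2·atan2(√a, √(1-a))=0.897109024; dist=6371·c=5715.482 ≈ 5715.5 km; running total=45051.5 km
Leg 4 bearing: y=sinΔλ·cosφ2=-0.71113828, x=cosφ1·sinφ2-sinφ1·cosφ2·cosΔλ=0.32413909; θ=atan2(y, x)=-65.4964° <0 so +360° → 294.5036° ≈ 294.5°
Leg 5: φ1=0.7614749, φ2=0.5252394, Δφ=-0.2362356, Δλ=1.9319154 rad; a=sin²(Δφ/2)+cosφ1·cosφ2·sin²(Δλ/2)=0.4376465700; c=2·atan2(√a, √(1-a))=1.445763948; dist=6371·c=9210.962 ≈ 9211.0 km; running total=54262.5 km
Leg 5 bearing: y=sinΔλ·cosφ2=0.80940002, x=cosφ1·sinφ2-sinφ1·cosφ2·cosΔλ=0.57386393; θ=atan2(y, x)=54.6634° ≈ 54.7°
Leg 6: φ1=0.5252394, φ2=-0.1081999, Δφ=-0.6334393, Δλ=1.3187987 rad; a=sin²(Δφ/2)+cosφ1·cosφ2·sin²(Δλ/2)=0.4198401633; c=2·atan2(√a, √(1-a))=1.409781820; dist=6371·c=8981.720 ≈ 8981.7 km; running total=63244.2 km
Leg 6 bearing: y=sinΔλ·cosφ2=0.96275306, x=cosφ1·sinφ2-sinφ1·cosφ2·cosΔλ=-0.21772492; θ=atan2(y, x)=102.7430° ≈ 102.7°

Leg 1: dist=18371.0 km, bearing=230.8°
Leg 2: dist=13772.0 km, bearing=82.1°
Leg 3: dist=7193.0 km, bearing=318.8°
Leg 4: dist=5715.5 km, bearing=294.5°
Leg 5: dist=9211.0 km, bearing=54.7°
Leg 6: dist=8981.7 km, bearing=102.7°
Total: 63244.2 km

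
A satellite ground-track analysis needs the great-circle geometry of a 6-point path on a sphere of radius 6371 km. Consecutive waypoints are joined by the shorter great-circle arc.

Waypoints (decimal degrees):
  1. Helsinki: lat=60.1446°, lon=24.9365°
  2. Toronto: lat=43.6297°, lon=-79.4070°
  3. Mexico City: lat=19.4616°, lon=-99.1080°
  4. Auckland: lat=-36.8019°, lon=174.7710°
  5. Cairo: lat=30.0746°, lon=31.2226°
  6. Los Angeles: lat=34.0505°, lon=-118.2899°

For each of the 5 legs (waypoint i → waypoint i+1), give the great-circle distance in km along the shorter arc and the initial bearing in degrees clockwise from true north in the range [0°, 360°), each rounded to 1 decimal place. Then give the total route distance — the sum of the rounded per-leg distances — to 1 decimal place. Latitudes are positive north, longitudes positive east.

Leg 1: dist=6604.1 km, bearing=305.4°
Leg 2: dist=3253.7 km, bearing=220.6°
Leg 3: dist=10957.2 km, bearing=233.9°
Leg 4: dist=16572.8 km, bearing=268.2°
Leg 5: dist=12199.3 km, bearing=333.5°
Total: 49587.1 km

Leg 1: φ1=1.0497213, φ2=0.7614819, Δφ=-0.2882394, Δλ=-1.8211376 rad; a=sin²(Δφ/2)+cosφ1·cosφ2·sin²(Δλ/2)=0.2454214495; c=2·atan2(√a, √(1-a))=1.036591169; dist=6371·c=6604.122 ≈ 6604.1 km; running total=6604.1 km
Leg 1 bearing: y=sinΔλ·cosφ2=-0.70125150, x=cosφ1·sinφ2-sinφ1·cosφ2·cosΔλ=0.49900439; θ=atan2(y, x)=-54.5647° <0 so +360° → 305.4353° ≈ 305.4°
Leg 2: φ1=0.7614819, φ2=0.3396690, Δφ=-0.4218129, Δλ=-0.3438473 rad; a=sin²(Δφ/2)+cosφ1·cosφ2·sin²(Δλ/2)=0.0637998873; c=2·atan2(√a, √(1-a))=0.510704796; dist=6371·c=3253.700 ≈ 3253.7 km; running total=9857.8 km
Leg 2 bearing: y=sinΔλ·cosφ2=-0.31785081, x=cosφ1·sinφ2-sinφ1·cosφ2·cosΔλ=-0.37133369; θ=atan2(y, x)=-139.4374° <0 so +360° → 220.5626° ≈ 220.6°
Leg 3: φ1=0.3396690, φ2=-0.6423143, Δφ=-0.9819833, Δλ=4.7800903 rad; a=sin²(Δφ/2)+cosφ1·cosφ2·sin²(Δλ/2)=0.5742577996; c=2·atan2(√a, √(1-a))=1.719863382; dist=6371·c=10957.2496 ≈ 10957.2 km; running total=20815.0 km
Leg 3 bearing: y=sinΔλ·cosφ2=-0.79887719, x=cosφ1·sinφ2-sinφ1·cosφ2·cosΔλ=-0.58287079; θ=atan2(y, x)=-126.1150° <0 so +360° → 233.8850° ≈ 233.9°
Leg 4: φ1=-0.6423143, φ2=0.5249008, Δφ=1.1672151, Δλ=-2.5053922 rad; a=sin²(Δφ/2)+cosφ1·cosφ2·sin²(Δλ/2)=0.9287762309; c=2·atan2(√a, √(1-a))=2.601288882; dist=6371·c=16572.811 ≈ 16572.8 km; running total=37387.8 km
Leg 4 bearing: y=sinΔλ·cosφ2=-0.51415616, x=cosφ1·sinφ2-sinφ1·cosφ2·cosΔλ=-0.01572324; θ=atan2(y, x)=-91.7516° <0 so +360° → 268.2484° ≈ 268.2°
Leg 5: φ1=0.5249008, φ2=0.5942933, Δφ=0.0693925, Δλ=-2.6094854 rad; a=sin²(Δφ/2)+cosφ1·cosφ2·sin²(Δλ/2)=0.6686375441; c=2·atan2(√a, √(1-a))=1.914817205; dist=6371·c=12199.300 ≈ 12199.3 km; running total=49587.1 km
Leg 5 bearing: y=sinΔλ·cosφ2=-0.42036230, x=cosφ1·sinφ2-sinφ1·cosφ2·cosΔλ=0.84234260; θ=atan2(y, x)=-26.5210° <0 so +360° → 333.4790° ≈ 333.5°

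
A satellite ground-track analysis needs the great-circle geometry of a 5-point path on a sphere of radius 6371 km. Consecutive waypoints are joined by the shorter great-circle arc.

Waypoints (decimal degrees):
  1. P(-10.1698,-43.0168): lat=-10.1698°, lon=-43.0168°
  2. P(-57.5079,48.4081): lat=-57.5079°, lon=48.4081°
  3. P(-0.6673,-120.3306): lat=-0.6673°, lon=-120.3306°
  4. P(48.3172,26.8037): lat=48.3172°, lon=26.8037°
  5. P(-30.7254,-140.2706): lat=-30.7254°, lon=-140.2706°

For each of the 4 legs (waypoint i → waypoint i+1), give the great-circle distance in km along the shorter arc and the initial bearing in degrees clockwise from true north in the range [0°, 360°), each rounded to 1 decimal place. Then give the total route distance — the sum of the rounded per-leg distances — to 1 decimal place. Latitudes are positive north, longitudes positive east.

Leg 1: dist=9139.8 km, bearing=147.2°
Leg 2: dist=13469.0 km, bearing=193.2°
Leg 3: dist=13850.1 km, bearing=26.0°
Leg 4: dist=17773.7 km, bearing=326.1°
Total: 54232.6 km

Leg 1: φ1=-0.1774965, φ2=-1.0037022, Δφ=-0.8262057, Δλ=1.5956655 rad; a=sin²(Δφ/2)+cosφ1·cosφ2·sin²(Δλ/2)=0.4321103873; c=2·atan2(√a, √(1-a))=1.434596397; dist=6371·c=9139.814 ≈ 9139.8 km; running total=9139.8 km
Leg 1 bearing: y=sinΔλ·cosφ2=0.53701721, x=cosφ1·sinφ2-sinφ1·cosφ2·cosΔλ=-0.83257223; θ=atan2(y, x)=147.1776° ≈ 147.2°
Leg 2: φ1=-1.0037022, φ2=-0.0116466, Δφ=0.9920556, Δλ=-2.9450459 rad; a=sin²(Δφ/2)+cosφ1·cosφ2·sin²(Δλ/2)=0.7584909054; c=2·atan2(√a, √(1-a))=2.114117571; dist=6371·c=13469.043 ≈ 13469.0 km; running total=22608.8 km
Leg 2 bearing: y=sinΔλ·cosφ2=-0.19527051, x=cosφ1·sinφ2-sinφ1·cosφ2·cosΔλ=-0.83342620; θ=atan2(y, x)=-166.8135° <0 so +360° → 193.1865° ≈ 193.2°
Leg 3: φ1=-0.0116466, φ2=0.8432942, Δφ=0.8549408, Δλ=2.5679780 rad; a=sin²(Δφ/2)+cosφ1·cosφ2·sin²(Δλ/2)=0.7836142868; c=2·atan2(√a, √(1-a))=2.173933090; dist=6371·c=13850.128 ≈ 13850.1 km; running total=36458.9 km
Leg 3 bearing: y=sinΔλ·cosφ2=0.36088005, x=cosφ1·sinφ2-sinφ1·cosφ2·cosΔλ=0.74028193; θ=atan2(y, x)=25.9888° ≈ 26.0°
Leg 4: φ1=0.8432942, φ2=-0.5362594, Δφ=-1.3795536, Δλ=-2.9159966 rad; a=sin²(Δφ/2)+cosφ1·cosφ2·sin²(Δλ/2)=0.9693743518; c=2·atan2(√a, √(1-a))=2.789777355; dist=6371·c=17773.672 ≈ 17773.7 km; running total=54232.6 km
Leg 4 bearing: y=sinΔλ·cosφ2=-0.19228741, x=cosφ1·sinφ2-sinφ1·cosφ2·cosΔλ=0.28596578; θ=atan2(y, x)=-33.9174° <0 so +360° → 326.0826° ≈ 326.1°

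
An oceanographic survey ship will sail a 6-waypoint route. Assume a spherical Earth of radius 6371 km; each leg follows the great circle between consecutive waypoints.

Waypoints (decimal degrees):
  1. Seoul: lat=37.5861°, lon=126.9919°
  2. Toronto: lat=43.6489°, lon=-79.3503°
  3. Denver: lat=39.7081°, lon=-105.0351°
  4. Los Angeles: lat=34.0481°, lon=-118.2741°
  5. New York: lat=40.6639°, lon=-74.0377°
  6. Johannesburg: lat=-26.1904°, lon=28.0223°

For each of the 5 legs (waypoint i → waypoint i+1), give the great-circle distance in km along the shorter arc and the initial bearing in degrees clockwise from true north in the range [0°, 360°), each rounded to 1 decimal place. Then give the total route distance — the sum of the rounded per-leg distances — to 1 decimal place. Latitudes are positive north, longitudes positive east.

Leg 1: dist=10599.9 km, bearing=18.8°
Leg 2: dist=2168.5 km, bearing=267.2°
Leg 3: dist=1333.2 km, bearing=246.0°
Leg 4: dist=3936.2 km, bearing=66.0°
Leg 5: dist=12838.1 km, bearing=103.6°
Total: 30875.9 km

Leg 1: φ1=0.6560012, φ2=0.7618170, Δφ=0.1058158, Δλ=-3.6013508 rad; a=sin²(Δφ/2)+cosφ1·cosφ2·sin²(Δλ/2)=0.5464203856; c=2·atan2(√a, √(1-a))=1.663770990; dist=6371·c=10599.885 ≈ 10599.9 km; running total=10599.9 km
Leg 1 bearing: y=sinΔλ·cosφ2=0.32107648, x=cosφ1·sinφ2-sinφ1·cosφ2·cosΔλ=0.94249164; θ=atan2(y, x)=18.8123° ≈ 18.8°
Leg 2: φ1=0.7618170, φ2=0.6930371, Δφ=-0.0687799, Δλ=-0.4482843 rad; a=sin²(Δφ/2)+cosφ1·cosφ2·sin²(Δλ/2)=0.0286833808; c=2·atan2(√a, √(1-a))=0.340363926; dist=6371·c=2168.459 ≈ 2168.5 km; running total=12768.4 km
Leg 2 bearing: y=sinΔλ·cosφ2=-0.33343403, x=cosφ1·sinφ2-sinφ1·cosφ2·cosΔλ=-0.01625810; θ=atan2(y, x)=-92.7915° <0 so +360° → 267.2085° ≈ 267.2°
Leg 3: φ1=0.6930371, φ2=0.5942514, Δφ=-0.0987856, Δλ=-0.2310641 rad; a=sin²(Δφ/2)+cosφ1·cosφ2·sin²(Δλ/2)=0.0109080101; c=2·atan2(√a, √(1-a))=0.209264465; dist=6371·c=1333.224 ≈ 1333.2 km; running total=14101.6 km
Leg 3 bearing: y=sinΔλ·cosφ2=-0.18975323, x=cosφ1·sinφ2-sinφ1·cosφ2·cosΔλ=-0.08455657; θ=atan2(y, x)=-114.0184° <0 so +360° → 245.9816° ≈ 246.0°
Leg 4: φ1=0.5942514, φ2=0.7097189, Δφ=0.1154675, Δλ=0.7720708 rad; a=sin²(Δφ/2)+cosφ1·cosφ2·sin²(Δλ/2)=0.0924304097; c=2·atan2(√a, √(1-a))=0.617826902; dist=6371·c=3936.175 ≈ 3936.2 km; running total=18037.8 km
Leg 4 bearing: y=sinΔλ·cosφ2=0.52917651, x=cosφ1·sinφ2-sinφ1·cosφ2·cosΔλ=0.23562753; θ=atan2(y, x)=65.9979° ≈ 66.0°
Leg 5: φ1=0.7097189, φ2=-0.4571087, Δφ=-1.1668277, Δλ=1.7812830 rad; a=sin²(Δφ/2)+cosφ1·cosφ2·sin²(Δλ/2)=0.7149060539; c=2·atan2(√a, √(1-a))=2.015080999; dist=6371·c=12838.081 ≈ 12838.1 km; running total=30875.9 km
Leg 5 bearing: y=sinΔλ·cosφ2=0.87752762, x=cosφ1·sinφ2-sinφ1·cosφ2·cosΔλ=-0.21261899; θ=atan2(y, x)=103.6199° ≈ 103.6°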